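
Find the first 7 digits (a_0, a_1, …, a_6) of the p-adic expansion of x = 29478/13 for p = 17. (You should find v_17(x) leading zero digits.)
(a_0, …, a_6) = (0, 0, 0, 7, 14, 7, 10)

v_17(29478/13) = 3, so a_0 = ... = a_2 = 0. Factor out: x = 17^3 · u with u = 6/13 a unit in ℤ_17. Expand u iteratively via a_{v+i} = u_i mod 17, u_{i+1} = (u_i − a_{v+i})/17:
  u_0 = 6/13;  a_3 = 7;  u_1 = (u_0 − 7)/17 = -5/13
  u_1 = -5/13;  a_4 = 14;  u_2 = (u_1 − 14)/17 = -11/13
  u_2 = -11/13;  a_5 = 7;  u_3 = (u_2 − 7)/17 = -6/13
  u_3 = -6/13;  a_6 = 10;  u_4 = (u_3 − 10)/17 = -8/13
Digits: (0, 0, 0, 7, 14, 7, 10).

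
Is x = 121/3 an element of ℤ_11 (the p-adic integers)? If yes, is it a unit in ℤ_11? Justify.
x ∈ ℤ_11 but not a unit; v_11(x) = 2 > 0

ℤ_11 = {x ∈ ℚ_11 : v_11(x) ≥ 0} and ℤ_11^× = {x ∈ ℤ_11 : v_11(x) = 0}. Here v_11(121/3) = v_11(num) − v_11(den) = 2; compare against these criteria.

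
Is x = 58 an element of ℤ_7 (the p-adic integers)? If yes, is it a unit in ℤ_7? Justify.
x ∈ ℤ_7^× (unit); v_7(x) = 0

ℤ_7 = {x ∈ ℚ_7 : v_7(x) ≥ 0} and ℤ_7^× = {x ∈ ℤ_7 : v_7(x) = 0}. Here v_7(58) = v_7(num) − v_7(den) = 0; compare against these criteria.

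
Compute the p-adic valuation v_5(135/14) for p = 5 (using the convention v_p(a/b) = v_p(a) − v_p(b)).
v_5(135/14) = 1

Factor powers of 5 from the numerator and denominator of the reduced fraction: 135 = 5^1 · 27 and 14 = 5^0 · 14. Apply v_p(a/b) = v_p(a) − v_p(b): v_5(135/14) = 1 − 0 = 1.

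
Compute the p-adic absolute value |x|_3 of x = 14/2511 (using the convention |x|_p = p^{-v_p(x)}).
|14/2511|_3 = 81

Step 1 — compute v_3(x) by factoring powers of 3 out of the numerator and denominator: v_3(14/2511) = -4. Step 2 — apply |x|_p = p^{-v_p(x)} = 3^{4} = 81.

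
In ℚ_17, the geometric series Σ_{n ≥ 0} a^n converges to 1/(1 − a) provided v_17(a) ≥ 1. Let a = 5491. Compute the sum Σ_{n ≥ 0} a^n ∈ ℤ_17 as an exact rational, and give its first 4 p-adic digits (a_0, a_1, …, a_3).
Σ a^n = 1/(1 − a) = -1/5490;  first 4 digits = (1, 0, 2, 1)

v_17(a) = 2 ≥ 1, so the series converges in ℤ_17 to 1/(1 − a) = 1/(1 − 5491) = -1/5490. Expand this rational in ℤ_17: compute digits iteratively via d_i = x_i mod 17, x_{i+1} = (x_i − d_i)/17. The first 4 digits are (1, 0, 2, 1).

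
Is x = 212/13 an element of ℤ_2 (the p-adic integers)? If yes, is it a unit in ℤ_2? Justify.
x ∈ ℤ_2 but not a unit; v_2(x) = 2 > 0

ℤ_2 = {x ∈ ℚ_2 : v_2(x) ≥ 0} and ℤ_2^× = {x ∈ ℤ_2 : v_2(x) = 0}. Here v_2(212/13) = v_2(num) − v_2(den) = 2; compare against these criteria.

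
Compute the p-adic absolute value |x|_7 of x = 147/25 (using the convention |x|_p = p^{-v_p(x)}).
|147/25|_7 = 1/49

Step 1 — compute v_7(x) by factoring powers of 7 out of the numerator and denominator: v_7(147/25) = 2. Step 2 — apply |x|_p = p^{-v_p(x)} = 7^{-2} = 1/49.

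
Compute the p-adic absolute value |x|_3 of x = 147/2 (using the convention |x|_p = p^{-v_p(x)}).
|147/2|_3 = 1/3

Step 1 — compute v_3(x) by factoring powers of 3 out of the numerator and denominator: v_3(147/2) = 1. Step 2 — apply |x|_p = p^{-v_p(x)} = 3^{-1} = 1/3.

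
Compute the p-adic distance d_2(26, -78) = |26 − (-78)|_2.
d_2(26, -78) = 1/8

Step 1 — x − y = 26 − (-78) = 104. Step 2 — v_2(104) = 3 (factor: 104 = (2^3 · 13); the sign does not affect v_p). Step 3 — |x − y|_2 = 2^{-3} = 1/8.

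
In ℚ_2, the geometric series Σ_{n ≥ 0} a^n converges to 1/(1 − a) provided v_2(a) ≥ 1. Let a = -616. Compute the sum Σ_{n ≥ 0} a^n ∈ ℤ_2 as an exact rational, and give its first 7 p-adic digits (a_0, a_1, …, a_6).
Σ a^n = 1/(1 − a) = 1/617;  first 7 digits = (1, 0, 0, 1, 1, 0, 1)

v_2(a) = 3 ≥ 1, so the series converges in ℤ_2 to 1/(1 − a) = 1/(1 − (-616)) = 1/617. Expand this rational in ℤ_2: compute digits iteratively via d_i = x_i mod 2, x_{i+1} = (x_i − d_i)/2. The first 7 digits are (1, 0, 0, 1, 1, 0, 1).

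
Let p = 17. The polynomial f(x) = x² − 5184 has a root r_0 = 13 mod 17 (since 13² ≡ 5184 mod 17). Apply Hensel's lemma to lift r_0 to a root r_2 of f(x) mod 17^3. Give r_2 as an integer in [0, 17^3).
r_2 = 4841 (mod 4913)

Hensel's recurrence: r_{i+1} = r_i − f(r_i)·(f′(r_i))^{-1} mod 17^{i+2}, with f′(x) = 2x. Iterate:
  r_0 = 13 (mod 17)
  r_1 = 217 (mod 289)
  r_2 = 4841 (mod 4913)
Final: r_2 = 4841, and one checks f(r_2) ≡ 0 mod 17^3.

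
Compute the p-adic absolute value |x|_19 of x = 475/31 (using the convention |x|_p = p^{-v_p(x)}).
|475/31|_19 = 1/19

Step 1 — compute v_19(x) by factoring powers of 19 out of the numerator and denominator: v_19(475/31) = 1. Step 2 — apply |x|_p = p^{-v_p(x)} = 19^{-1} = 1/19.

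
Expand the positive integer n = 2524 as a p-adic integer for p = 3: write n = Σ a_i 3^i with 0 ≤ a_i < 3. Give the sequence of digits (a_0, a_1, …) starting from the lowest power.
(a_0, a_1, …) = (1, 1, 1, 0, 1, 1, 0, 1)

Repeated division by 3 gives the digits low-to-high: 2524 = 1 + 1·3^1 + 1·3^2 + 1·3^4 + 1·3^5 + 1·3^7. Digit sequence: (1, 1, 1, 0, 1, 1, 0, 1).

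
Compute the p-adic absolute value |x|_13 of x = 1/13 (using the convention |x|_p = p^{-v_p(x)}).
|1/13|_13 = 13

Step 1 — compute v_13(x) by factoring powers of 13 out of the numerator and denominator: v_13(1/13) = -1. Step 2 — apply |x|_p = p^{-v_p(x)} = 13^{1} = 13.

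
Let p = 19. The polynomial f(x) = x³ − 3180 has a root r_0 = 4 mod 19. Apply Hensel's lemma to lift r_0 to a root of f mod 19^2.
r_1 = 99 (mod 361)

Hensel: r_{i+1} = r_i − f(r_i)/f′(r_i) mod 19^{i+2}, where f′(x) = 3x². Iterate:
  r_0 = 4 (mod 19)
  r_1 = 99 (mod 361)
Final: r = 99 with f(r) ≡ 0 mod 19^2.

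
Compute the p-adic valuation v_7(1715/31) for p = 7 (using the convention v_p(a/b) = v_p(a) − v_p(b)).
v_7(1715/31) = 3

Factor powers of 7 from the numerator and denominator of the reduced fraction: 1715 = 7^3 · 5 and 31 = 7^0 · 31. Apply v_p(a/b) = v_p(a) − v_p(b): v_7(1715/31) = 3 − 0 = 3.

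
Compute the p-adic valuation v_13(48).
v_13(48) = 0

v_13(n) is the largest exponent k such that 13^k divides n. Factor out: 48 = 13^0 · 48. (Sign doesn't affect v_p.) So v_13(48) = 0.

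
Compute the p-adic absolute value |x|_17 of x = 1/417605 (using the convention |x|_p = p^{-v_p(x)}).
|1/417605|_17 = 83521

Step 1 — compute v_17(x) by factoring powers of 17 out of the numerator and denominator: v_17(1/417605) = -4. Step 2 — apply |x|_p = p^{-v_p(x)} = 17^{4} = 83521.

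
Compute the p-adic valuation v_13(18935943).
v_13(18935943) = 5

v_13(n) is the largest exponent k such that 13^k divides n. Factor out: 18935943 = 13^5 · 51. (Sign doesn't affect v_p.) So v_13(18935943) = 5.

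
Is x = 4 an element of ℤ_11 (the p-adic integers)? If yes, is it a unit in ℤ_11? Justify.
x ∈ ℤ_11^× (unit); v_11(x) = 0

ℤ_11 = {x ∈ ℚ_11 : v_11(x) ≥ 0} and ℤ_11^× = {x ∈ ℤ_11 : v_11(x) = 0}. Here v_11(4) = v_11(num) − v_11(den) = 0; compare against these criteria.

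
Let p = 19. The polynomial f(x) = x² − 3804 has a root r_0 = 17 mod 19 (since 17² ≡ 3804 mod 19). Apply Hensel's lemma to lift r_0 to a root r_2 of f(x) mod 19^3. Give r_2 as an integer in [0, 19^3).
r_2 = 5185 (mod 6859)

Hensel's recurrence: r_{i+1} = r_i − f(r_i)·(f′(r_i))^{-1} mod 19^{i+2}, with f′(x) = 2x. Iterate:
  r_0 = 17 (mod 19)
  r_1 = 131 (mod 361)
  r_2 = 5185 (mod 6859)
Final: r_2 = 5185, and one checks f(r_2) ≡ 0 mod 19^3.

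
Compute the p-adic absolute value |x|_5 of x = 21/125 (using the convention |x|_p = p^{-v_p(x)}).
|21/125|_5 = 125

Step 1 — compute v_5(x) by factoring powers of 5 out of the numerator and denominator: v_5(21/125) = -3. Step 2 — apply |x|_p = p^{-v_p(x)} = 5^{3} = 125.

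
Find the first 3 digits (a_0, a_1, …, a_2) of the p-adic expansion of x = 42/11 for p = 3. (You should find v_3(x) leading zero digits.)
(a_0, …, a_2) = (0, 1, 2)

v_3(42/11) = 1, so a_0 = ... = a_0 = 0. Factor out: x = 3^1 · u with u = 14/11 a unit in ℤ_3. Expand u iteratively via a_{v+i} = u_i mod 3, u_{i+1} = (u_i − a_{v+i})/3:
  u_0 = 14/11;  a_1 = 1;  u_1 = (u_0 − 1)/3 = 1/11
  u_1 = 1/11;  a_2 = 2;  u_2 = (u_1 − 2)/3 = -7/11
Digits: (0, 1, 2).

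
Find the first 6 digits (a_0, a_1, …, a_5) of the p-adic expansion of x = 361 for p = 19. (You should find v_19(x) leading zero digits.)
(a_0, …, a_5) = (0, 0, 1, 0, 0, 0)

v_19(361) = 2, so a_0 = ... = a_1 = 0. Factor out: x = 19^2 · u with u = 1 a unit in ℤ_19. Expand u iteratively via a_{v+i} = u_i mod 19, u_{i+1} = (u_i − a_{v+i})/19:
  u_0 = 1;  a_2 = 1;  u_1 = (u_0 − 1)/19 = 0
  u_1 = 0;  a_3 = 0;  u_2 = (u_1 − 0)/19 = 0
  u_2 = 0;  a_4 = 0;  u_3 = (u_2 − 0)/19 = 0
  u_3 = 0;  a_5 = 0;  u_4 = (u_3 − 0)/19 = 0
Digits: (0, 0, 1, 0, 0, 0).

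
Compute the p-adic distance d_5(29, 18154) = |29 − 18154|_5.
d_5(29, 18154) = 1/625

Step 1 — x − y = 29 − 18154 = -18125. Step 2 — v_5(-18125) = 4 (factor: -18125 = −(5^4 · 29); the sign does not affect v_p). Step 3 — |x − y|_5 = 5^{-4} = 1/625.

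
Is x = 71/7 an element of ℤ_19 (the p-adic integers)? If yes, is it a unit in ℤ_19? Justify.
x ∈ ℤ_19^× (unit); v_19(x) = 0

ℤ_19 = {x ∈ ℚ_19 : v_19(x) ≥ 0} and ℤ_19^× = {x ∈ ℤ_19 : v_19(x) = 0}. Here v_19(71/7) = v_19(num) − v_19(den) = 0; compare against these criteria.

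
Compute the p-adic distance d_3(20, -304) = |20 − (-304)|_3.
d_3(20, -304) = 1/81

Step 1 — x − y = 20 − (-304) = 324. Step 2 — v_3(324) = 4 (factor: 324 = (3^4 · 4); the sign does not affect v_p). Step 3 — |x − y|_3 = 3^{-4} = 1/81.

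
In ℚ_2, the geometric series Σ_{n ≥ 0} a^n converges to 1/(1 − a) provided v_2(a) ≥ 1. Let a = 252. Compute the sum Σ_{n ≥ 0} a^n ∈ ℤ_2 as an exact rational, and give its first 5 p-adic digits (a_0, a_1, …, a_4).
Σ a^n = 1/(1 − a) = -1/251;  first 5 digits = (1, 0, 1, 1, 0)

v_2(a) = 2 ≥ 1, so the series converges in ℤ_2 to 1/(1 − a) = 1/(1 − 252) = -1/251. Expand this rational in ℤ_2: compute digits iteratively via d_i = x_i mod 2, x_{i+1} = (x_i − d_i)/2. The first 5 digits are (1, 0, 1, 1, 0).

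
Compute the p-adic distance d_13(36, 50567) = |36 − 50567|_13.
d_13(36, 50567) = 1/2197

Step 1 — x − y = 36 − 50567 = -50531. Step 2 — v_13(-50531) = 3 (factor: -50531 = −(13^3 · 23); the sign does not affect v_p). Step 3 — |x − y|_13 = 13^{-3} = 1/2197.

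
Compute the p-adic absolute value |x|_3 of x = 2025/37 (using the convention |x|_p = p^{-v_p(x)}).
|2025/37|_3 = 1/81

Step 1 — compute v_3(x) by factoring powers of 3 out of the numerator and denominator: v_3(2025/37) = 4. Step 2 — apply |x|_p = p^{-v_p(x)} = 3^{-4} = 1/81.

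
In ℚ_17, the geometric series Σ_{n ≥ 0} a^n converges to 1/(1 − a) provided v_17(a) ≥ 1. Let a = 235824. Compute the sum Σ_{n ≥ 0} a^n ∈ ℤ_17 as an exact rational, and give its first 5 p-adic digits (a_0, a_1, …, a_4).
Σ a^n = 1/(1 − a) = -1/235823;  first 5 digits = (1, 0, 0, 14, 2)

v_17(a) = 3 ≥ 1, so the series converges in ℤ_17 to 1/(1 − a) = 1/(1 − 235824) = -1/235823. Expand this rational in ℤ_17: compute digits iteratively via d_i = x_i mod 17, x_{i+1} = (x_i − d_i)/17. The first 5 digits are (1, 0, 0, 14, 2).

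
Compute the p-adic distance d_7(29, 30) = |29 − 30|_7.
d_7(29, 30) = 1

Step 1 — x − y = 29 − 30 = -1. Step 2 — v_7(-1) = 0 (factor: -1 = −(7^0 · 1); the sign does not affect v_p). Step 3 — |x − y|_7 = 7^{0} = 1.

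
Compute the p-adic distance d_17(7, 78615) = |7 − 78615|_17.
d_17(7, 78615) = 1/4913

Step 1 — x − y = 7 − 78615 = -78608. Step 2 — v_17(-78608) = 3 (factor: -78608 = −(17^3 · 16); the sign does not affect v_p). Step 3 — |x − y|_17 = 17^{-3} = 1/4913.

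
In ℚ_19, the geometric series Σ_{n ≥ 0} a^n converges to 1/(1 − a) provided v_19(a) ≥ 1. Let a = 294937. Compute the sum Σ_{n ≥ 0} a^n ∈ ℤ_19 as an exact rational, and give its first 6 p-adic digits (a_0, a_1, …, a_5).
Σ a^n = 1/(1 − a) = -1/294936;  first 6 digits = (1, 0, 0, 5, 2, 0)

v_19(a) = 3 ≥ 1, so the series converges in ℤ_19 to 1/(1 − a) = 1/(1 − 294937) = -1/294936. Expand this rational in ℤ_19: compute digits iteratively via d_i = x_i mod 19, x_{i+1} = (x_i − d_i)/19. The first 6 digits are (1, 0, 0, 5, 2, 0).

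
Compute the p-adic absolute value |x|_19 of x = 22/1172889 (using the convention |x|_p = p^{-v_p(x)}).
|22/1172889|_19 = 130321

Step 1 — compute v_19(x) by factoring powers of 19 out of the numerator and denominator: v_19(22/1172889) = -4. Step 2 — apply |x|_p = p^{-v_p(x)} = 19^{4} = 130321.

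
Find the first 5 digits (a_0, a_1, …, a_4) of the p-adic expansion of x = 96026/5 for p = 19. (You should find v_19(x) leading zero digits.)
(a_0, …, a_4) = (0, 0, 0, 18, 3)

v_19(96026/5) = 3, so a_0 = ... = a_2 = 0. Factor out: x = 19^3 · u with u = 14/5 a unit in ℤ_19. Expand u iteratively via a_{v+i} = u_i mod 19, u_{i+1} = (u_i − a_{v+i})/19:
  u_0 = 14/5;  a_3 = 18;  u_1 = (u_0 − 18)/19 = -4/5
  u_1 = -4/5;  a_4 = 3;  u_2 = (u_1 − 3)/19 = -1/5
Digits: (0, 0, 0, 18, 3).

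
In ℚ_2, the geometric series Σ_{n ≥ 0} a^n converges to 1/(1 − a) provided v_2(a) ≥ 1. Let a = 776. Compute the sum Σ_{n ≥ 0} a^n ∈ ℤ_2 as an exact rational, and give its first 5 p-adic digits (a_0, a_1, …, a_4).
Σ a^n = 1/(1 − a) = -1/775;  first 5 digits = (1, 0, 0, 1, 0)

v_2(a) = 3 ≥ 1, so the series converges in ℤ_2 to 1/(1 − a) = 1/(1 − 776) = -1/775. Expand this rational in ℤ_2: compute digits iteratively via d_i = x_i mod 2, x_{i+1} = (x_i − d_i)/2. The first 5 digits are (1, 0, 0, 1, 0).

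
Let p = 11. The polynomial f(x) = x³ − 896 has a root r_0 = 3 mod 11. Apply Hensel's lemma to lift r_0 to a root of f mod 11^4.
r_3 = 12059 (mod 14641)

Hensel: r_{i+1} = r_i − f(r_i)/f′(r_i) mod 11^{i+2}, where f′(x) = 3x². Iterate:
  r_0 = 3 (mod 11)
  r_1 = 80 (mod 121)
  r_2 = 80 (mod 1331)
  r_3 = 12059 (mod 14641)
Final: r = 12059 with f(r) ≡ 0 mod 11^4.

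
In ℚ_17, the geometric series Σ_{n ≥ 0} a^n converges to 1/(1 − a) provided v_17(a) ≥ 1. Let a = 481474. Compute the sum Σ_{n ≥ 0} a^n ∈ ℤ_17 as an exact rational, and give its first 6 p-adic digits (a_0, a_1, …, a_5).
Σ a^n = 1/(1 − a) = -1/481473;  first 6 digits = (1, 0, 0, 13, 5, 0)

v_17(a) = 3 ≥ 1, so the series converges in ℤ_17 to 1/(1 − a) = 1/(1 − 481474) = -1/481473. Expand this rational in ℤ_17: compute digits iteratively via d_i = x_i mod 17, x_{i+1} = (x_i − d_i)/17. The first 6 digits are (1, 0, 0, 13, 5, 0).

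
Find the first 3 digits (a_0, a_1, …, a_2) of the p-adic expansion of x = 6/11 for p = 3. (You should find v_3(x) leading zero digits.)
(a_0, …, a_2) = (0, 1, 0)

v_3(6/11) = 1, so a_0 = ... = a_0 = 0. Factor out: x = 3^1 · u with u = 2/11 a unit in ℤ_3. Expand u iteratively via a_{v+i} = u_i mod 3, u_{i+1} = (u_i − a_{v+i})/3:
  u_0 = 2/11;  a_1 = 1;  u_1 = (u_0 − 1)/3 = -3/11
  u_1 = -3/11;  a_2 = 0;  u_2 = (u_1 − 0)/3 = -1/11
Digits: (0, 1, 0).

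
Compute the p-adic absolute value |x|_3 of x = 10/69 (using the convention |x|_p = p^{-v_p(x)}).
|10/69|_3 = 3

Step 1 — compute v_3(x) by factoring powers of 3 out of the numerator and denominator: v_3(10/69) = -1. Step 2 — apply |x|_p = p^{-v_p(x)} = 3^{1} = 3.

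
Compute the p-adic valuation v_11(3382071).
v_11(3382071) = 5

v_11(n) is the largest exponent k such that 11^k divides n. Factor out: 3382071 = 11^5 · 21. (Sign doesn't affect v_p.) So v_11(3382071) = 5.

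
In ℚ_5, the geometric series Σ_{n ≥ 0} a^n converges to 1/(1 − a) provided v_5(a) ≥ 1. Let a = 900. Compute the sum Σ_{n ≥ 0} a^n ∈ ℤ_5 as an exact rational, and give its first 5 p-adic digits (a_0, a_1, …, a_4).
Σ a^n = 1/(1 − a) = -1/899;  first 5 digits = (1, 0, 1, 2, 2)

v_5(a) = 2 ≥ 1, so the series converges in ℤ_5 to 1/(1 − a) = 1/(1 − 900) = -1/899. Expand this rational in ℤ_5: compute digits iteratively via d_i = x_i mod 5, x_{i+1} = (x_i − d_i)/5. The first 5 digits are (1, 0, 1, 2, 2).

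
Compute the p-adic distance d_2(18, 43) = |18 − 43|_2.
d_2(18, 43) = 1

Step 1 — x − y = 18 − 43 = -25. Step 2 — v_2(-25) = 0 (factor: -25 = −(2^0 · 25); the sign does not affect v_p). Step 3 — |x − y|_2 = 2^{0} = 1.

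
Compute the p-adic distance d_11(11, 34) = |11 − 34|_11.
d_11(11, 34) = 1

Step 1 — x − y = 11 − 34 = -23. Step 2 — v_11(-23) = 0 (factor: -23 = −(11^0 · 23); the sign does not affect v_p). Step 3 — |x − y|_11 = 11^{0} = 1.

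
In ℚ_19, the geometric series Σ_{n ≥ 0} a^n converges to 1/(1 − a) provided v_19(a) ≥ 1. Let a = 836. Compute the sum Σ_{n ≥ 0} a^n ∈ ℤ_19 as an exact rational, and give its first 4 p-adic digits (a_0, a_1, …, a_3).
Σ a^n = 1/(1 − a) = -1/835;  first 4 digits = (1, 6, 0, 14)

v_19(a) = 1 ≥ 1, so the series converges in ℤ_19 to 1/(1 − a) = 1/(1 − 836) = -1/835. Expand this rational in ℤ_19: compute digits iteratively via d_i = x_i mod 19, x_{i+1} = (x_i − d_i)/19. The first 4 digits are (1, 6, 0, 14).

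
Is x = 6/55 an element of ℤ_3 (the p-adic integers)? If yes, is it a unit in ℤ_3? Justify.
x ∈ ℤ_3 but not a unit; v_3(x) = 1 > 0

ℤ_3 = {x ∈ ℚ_3 : v_3(x) ≥ 0} and ℤ_3^× = {x ∈ ℤ_3 : v_3(x) = 0}. Here v_3(6/55) = v_3(num) − v_3(den) = 1; compare against these criteria.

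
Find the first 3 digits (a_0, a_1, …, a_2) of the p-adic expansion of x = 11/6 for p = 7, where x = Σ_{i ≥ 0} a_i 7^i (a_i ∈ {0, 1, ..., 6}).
(a_0, …, a_2) = (3, 1, 1)

v_7(11/6) = 0 (numerator and denominator both coprime to 7), so x ∈ ℤ_7^×. Compute digits iteratively via a_i = x_i mod 7, x_{i+1} = (x_i − a_i)/7, with x_0 = x:
  x_0 = 11/6;  a_0 = 3;  x_1 = (x_0 − 3)/7 = -1/6
  x_1 = -1/6;  a_1 = 1;  x_2 = (x_1 − 1)/7 = -1/6
  x_2 = -1/6;  a_2 = 1;  x_3 = (x_2 − 1)/7 = -1/6
Digits: (3, 1, 1).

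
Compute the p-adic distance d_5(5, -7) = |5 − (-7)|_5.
d_5(5, -7) = 1

Step 1 — x − y = 5 − (-7) = 12. Step 2 — v_5(12) = 0 (factor: 12 = (5^0 · 12); the sign does not affect v_p). Step 3 — |x − y|_5 = 5^{0} = 1.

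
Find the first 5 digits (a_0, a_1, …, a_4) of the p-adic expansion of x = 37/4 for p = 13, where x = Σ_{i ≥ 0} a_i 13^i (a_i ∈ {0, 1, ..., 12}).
(a_0, …, a_4) = (6, 10, 9, 9, 9)

v_13(37/4) = 0 (numerator and denominator both coprime to 13), so x ∈ ℤ_13^×. Compute digits iteratively via a_i = x_i mod 13, x_{i+1} = (x_i − a_i)/13, with x_0 = x:
  x_0 = 37/4;  a_0 = 6;  x_1 = (x_0 − 6)/13 = 1/4
  x_1 = 1/4;  a_1 = 10;  x_2 = (x_1 − 10)/13 = -3/4
  x_2 = -3/4;  a_2 = 9;  x_3 = (x_2 − 9)/13 = -3/4
  x_3 = -3/4;  a_3 = 9;  x_4 = (x_3 − 9)/13 = -3/4
  x_4 = -3/4;  a_4 = 9;  x_5 = (x_4 − 9)/13 = -3/4
Digits: (6, 10, 9, 9, 9).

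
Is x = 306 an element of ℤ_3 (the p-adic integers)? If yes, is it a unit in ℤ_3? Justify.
x ∈ ℤ_3 but not a unit; v_3(x) = 2 > 0

ℤ_3 = {x ∈ ℚ_3 : v_3(x) ≥ 0} and ℤ_3^× = {x ∈ ℤ_3 : v_3(x) = 0}. Here v_3(306) = v_3(num) − v_3(den) = 2; compare against these criteria.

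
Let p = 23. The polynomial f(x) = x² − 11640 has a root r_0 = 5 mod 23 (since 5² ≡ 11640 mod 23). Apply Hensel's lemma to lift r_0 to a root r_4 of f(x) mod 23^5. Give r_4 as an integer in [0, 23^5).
r_4 = 1054670 (mod 6436343)

Hensel's recurrence: r_{i+1} = r_i − f(r_i)·(f′(r_i))^{-1} mod 23^{i+2}, with f′(x) = 2x. Iterate:
  r_0 = 5 (mod 23)
  r_1 = 373 (mod 529)
  r_2 = 8308 (mod 12167)
  r_3 = 215147 (mod 279841)
  r_4 = 1054670 (mod 6436343)
Final: r_4 = 1054670, and one checks f(r_4) ≡ 0 mod 23^5.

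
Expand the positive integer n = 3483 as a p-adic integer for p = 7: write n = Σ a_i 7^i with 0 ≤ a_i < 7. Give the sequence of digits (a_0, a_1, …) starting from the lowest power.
(a_0, a_1, …) = (4, 0, 1, 3, 1)

Repeated division by 7 gives the digits low-to-high: 3483 = 4 + 1·7^2 + 3·7^3 + 1·7^4. Digit sequence: (4, 0, 1, 3, 1).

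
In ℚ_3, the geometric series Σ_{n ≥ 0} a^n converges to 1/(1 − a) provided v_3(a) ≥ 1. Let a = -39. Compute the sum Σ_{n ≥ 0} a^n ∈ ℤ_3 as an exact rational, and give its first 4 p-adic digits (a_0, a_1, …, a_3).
Σ a^n = 1/(1 − a) = 1/40;  first 4 digits = (1, 2, 2, 2)

v_3(a) = 1 ≥ 1, so the series converges in ℤ_3 to 1/(1 − a) = 1/(1 − (-39)) = 1/40. Expand this rational in ℤ_3: compute digits iteratively via d_i = x_i mod 3, x_{i+1} = (x_i − d_i)/3. The first 4 digits are (1, 2, 2, 2).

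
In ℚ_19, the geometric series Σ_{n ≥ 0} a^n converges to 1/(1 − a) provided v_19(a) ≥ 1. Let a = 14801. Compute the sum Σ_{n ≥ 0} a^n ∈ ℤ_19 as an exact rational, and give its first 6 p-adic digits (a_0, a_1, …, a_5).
Σ a^n = 1/(1 − a) = -1/14800;  first 6 digits = (1, 0, 3, 2, 9, 12)

v_19(a) = 2 ≥ 1, so the series converges in ℤ_19 to 1/(1 − a) = 1/(1 − 14801) = -1/14800. Expand this rational in ℤ_19: compute digits iteratively via d_i = x_i mod 19, x_{i+1} = (x_i − d_i)/19. The first 6 digits are (1, 0, 3, 2, 9, 12).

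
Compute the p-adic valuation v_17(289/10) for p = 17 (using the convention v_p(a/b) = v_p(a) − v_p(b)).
v_17(289/10) = 2

Factor powers of 17 from the numerator and denominator of the reduced fraction: 289 = 17^2 · 1 and 10 = 17^0 · 10. Apply v_p(a/b) = v_p(a) − v_p(b): v_17(289/10) = 2 − 0 = 2.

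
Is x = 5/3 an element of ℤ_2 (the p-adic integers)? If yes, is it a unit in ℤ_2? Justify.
x ∈ ℤ_2^× (unit); v_2(x) = 0

ℤ_2 = {x ∈ ℚ_2 : v_2(x) ≥ 0} and ℤ_2^× = {x ∈ ℤ_2 : v_2(x) = 0}. Here v_2(5/3) = v_2(num) − v_2(den) = 0; compare against these criteria.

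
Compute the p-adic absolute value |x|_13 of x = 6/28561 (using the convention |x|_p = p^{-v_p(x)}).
|6/28561|_13 = 28561

Step 1 — compute v_13(x) by factoring powers of 13 out of the numerator and denominator: v_13(6/28561) = -4. Step 2 — apply |x|_p = p^{-v_p(x)} = 13^{4} = 28561.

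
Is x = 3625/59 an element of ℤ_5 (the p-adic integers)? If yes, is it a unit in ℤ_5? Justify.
x ∈ ℤ_5 but not a unit; v_5(x) = 3 > 0

ℤ_5 = {x ∈ ℚ_5 : v_5(x) ≥ 0} and ℤ_5^× = {x ∈ ℤ_5 : v_5(x) = 0}. Here v_5(3625/59) = v_5(num) − v_5(den) = 3; compare against these criteria.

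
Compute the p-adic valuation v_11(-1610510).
v_11(-1610510) = 5

v_11(n) is the largest exponent k such that 11^k divides n. Factor out: -1610510 = -11^5 · 10. (Sign doesn't affect v_p.) So v_11(-1610510) = 5.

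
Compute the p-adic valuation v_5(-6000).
v_5(-6000) = 3

v_5(n) is the largest exponent k such that 5^k divides n. Factor out: -6000 = -5^3 · 48. (Sign doesn't affect v_p.) So v_5(-6000) = 3.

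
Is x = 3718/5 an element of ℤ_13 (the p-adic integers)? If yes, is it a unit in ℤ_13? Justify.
x ∈ ℤ_13 but not a unit; v_13(x) = 2 > 0

ℤ_13 = {x ∈ ℚ_13 : v_13(x) ≥ 0} and ℤ_13^× = {x ∈ ℤ_13 : v_13(x) = 0}. Here v_13(3718/5) = v_13(num) − v_13(den) = 2; compare against these criteria.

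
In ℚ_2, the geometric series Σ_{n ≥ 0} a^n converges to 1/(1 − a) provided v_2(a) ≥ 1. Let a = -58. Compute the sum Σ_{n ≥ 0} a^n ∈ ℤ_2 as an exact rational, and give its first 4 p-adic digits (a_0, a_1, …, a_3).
Σ a^n = 1/(1 − a) = 1/59;  first 4 digits = (1, 1, 0, 0)

v_2(a) = 1 ≥ 1, so the series converges in ℤ_2 to 1/(1 − a) = 1/(1 − (-58)) = 1/59. Expand this rational in ℤ_2: compute digits iteratively via d_i = x_i mod 2, x_{i+1} = (x_i − d_i)/2. The first 4 digits are (1, 1, 0, 0).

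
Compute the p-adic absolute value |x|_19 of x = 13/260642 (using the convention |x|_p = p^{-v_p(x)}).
|13/260642|_19 = 130321

Step 1 — compute v_19(x) by factoring powers of 19 out of the numerator and denominator: v_19(13/260642) = -4. Step 2 — apply |x|_p = p^{-v_p(x)} = 19^{4} = 130321.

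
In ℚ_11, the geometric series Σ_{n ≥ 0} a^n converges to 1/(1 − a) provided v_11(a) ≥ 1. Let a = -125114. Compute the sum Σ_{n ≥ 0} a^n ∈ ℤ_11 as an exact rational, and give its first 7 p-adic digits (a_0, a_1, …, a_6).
Σ a^n = 1/(1 − a) = 1/125115;  first 7 digits = (1, 0, 0, 5, 2, 10, 2)

v_11(a) = 3 ≥ 1, so the series converges in ℤ_11 to 1/(1 − a) = 1/(1 − (-125114)) = 1/125115. Expand this rational in ℤ_11: compute digits iteratively via d_i = x_i mod 11, x_{i+1} = (x_i − d_i)/11. The first 7 digits are (1, 0, 0, 5, 2, 10, 2).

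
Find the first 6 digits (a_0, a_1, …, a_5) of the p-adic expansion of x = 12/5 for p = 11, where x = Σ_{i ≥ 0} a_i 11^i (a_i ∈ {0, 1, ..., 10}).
(a_0, …, a_5) = (9, 6, 6, 6, 6, 6)

v_11(12/5) = 0 (numerator and denominator both coprime to 11), so x ∈ ℤ_11^×. Compute digits iteratively via a_i = x_i mod 11, x_{i+1} = (x_i − a_i)/11, with x_0 = x:
  x_0 = 12/5;  a_0 = 9;  x_1 = (x_0 − 9)/11 = -3/5
  x_1 = -3/5;  a_1 = 6;  x_2 = (x_1 − 6)/11 = -3/5
  x_2 = -3/5;  a_2 = 6;  x_3 = (x_2 − 6)/11 = -3/5
  x_3 = -3/5;  a_3 = 6;  x_4 = (x_3 − 6)/11 = -3/5
  x_4 = -3/5;  a_4 = 6;  x_5 = (x_4 − 6)/11 = -3/5
  x_5 = -3/5;  a_5 = 6;  x_6 = (x_5 − 6)/11 = -3/5
Digits: (9, 6, 6, 6, 6, 6).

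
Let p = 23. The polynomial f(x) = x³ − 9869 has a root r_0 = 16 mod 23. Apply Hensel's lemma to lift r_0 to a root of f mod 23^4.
r_3 = 33044 (mod 279841)

Hensel: r_{i+1} = r_i − f(r_i)/f′(r_i) mod 23^{i+2}, where f′(x) = 3x². Iterate:
  r_0 = 16 (mod 23)
  r_1 = 246 (mod 529)
  r_2 = 8710 (mod 12167)
  r_3 = 33044 (mod 279841)
Final: r = 33044 with f(r) ≡ 0 mod 23^4.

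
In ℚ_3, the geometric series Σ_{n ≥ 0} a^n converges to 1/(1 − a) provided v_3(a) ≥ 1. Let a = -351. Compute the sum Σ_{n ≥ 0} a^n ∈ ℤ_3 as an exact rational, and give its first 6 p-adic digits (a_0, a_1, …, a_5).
Σ a^n = 1/(1 − a) = 1/352;  first 6 digits = (1, 0, 0, 2, 1, 1)

v_3(a) = 3 ≥ 1, so the series converges in ℤ_3 to 1/(1 − a) = 1/(1 − (-351)) = 1/352. Expand this rational in ℤ_3: compute digits iteratively via d_i = x_i mod 3, x_{i+1} = (x_i − d_i)/3. The first 6 digits are (1, 0, 0, 2, 1, 1).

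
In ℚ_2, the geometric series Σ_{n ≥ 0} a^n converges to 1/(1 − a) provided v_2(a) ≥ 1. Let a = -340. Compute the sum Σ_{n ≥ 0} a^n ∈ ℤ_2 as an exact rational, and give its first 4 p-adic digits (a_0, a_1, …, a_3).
Σ a^n = 1/(1 − a) = 1/341;  first 4 digits = (1, 0, 1, 1)

v_2(a) = 2 ≥ 1, so the series converges in ℤ_2 to 1/(1 − a) = 1/(1 − (-340)) = 1/341. Expand this rational in ℤ_2: compute digits iteratively via d_i = x_i mod 2, x_{i+1} = (x_i − d_i)/2. The first 4 digits are (1, 0, 1, 1).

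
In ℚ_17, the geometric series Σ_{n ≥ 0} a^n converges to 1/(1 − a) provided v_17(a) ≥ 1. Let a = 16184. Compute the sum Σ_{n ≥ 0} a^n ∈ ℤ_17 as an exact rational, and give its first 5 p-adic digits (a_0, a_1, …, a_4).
Σ a^n = 1/(1 − a) = -1/16183;  first 5 digits = (1, 0, 5, 3, 8)

v_17(a) = 2 ≥ 1, so the series converges in ℤ_17 to 1/(1 − a) = 1/(1 − 16184) = -1/16183. Expand this rational in ℤ_17: compute digits iteratively via d_i = x_i mod 17, x_{i+1} = (x_i − d_i)/17. The first 5 digits are (1, 0, 5, 3, 8).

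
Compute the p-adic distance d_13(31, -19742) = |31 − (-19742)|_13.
d_13(31, -19742) = 1/2197

Step 1 — x − y = 31 − (-19742) = 19773. Step 2 — v_13(19773) = 3 (factor: 19773 = (13^3 · 9); the sign does not affect v_p). Step 3 — |x − y|_13 = 13^{-3} = 1/2197.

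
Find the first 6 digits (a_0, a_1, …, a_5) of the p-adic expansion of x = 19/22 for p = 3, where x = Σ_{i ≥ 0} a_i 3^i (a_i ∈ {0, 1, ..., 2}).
(a_0, …, a_5) = (1, 2, 0, 1, 0, 0)

v_3(19/22) = 0 (numerator and denominator both coprime to 3), so x ∈ ℤ_3^×. Compute digits iteratively via a_i = x_i mod 3, x_{i+1} = (x_i − a_i)/3, with x_0 = x:
  x_0 = 19/22;  a_0 = 1;  x_1 = (x_0 − 1)/3 = -1/22
  x_1 = -1/22;  a_1 = 2;  x_2 = (x_1 − 2)/3 = -15/22
  x_2 = -15/22;  a_2 = 0;  x_3 = (x_2 − 0)/3 = -5/22
  x_3 = -5/22;  a_3 = 1;  x_4 = (x_3 − 1)/3 = -9/22
  x_4 = -9/22;  a_4 = 0;  x_5 = (x_4 − 0)/3 = -3/22
  x_5 = -3/22;  a_5 = 0;  x_6 = (x_5 − 0)/3 = -1/22
Digits: (1, 2, 0, 1, 0, 0).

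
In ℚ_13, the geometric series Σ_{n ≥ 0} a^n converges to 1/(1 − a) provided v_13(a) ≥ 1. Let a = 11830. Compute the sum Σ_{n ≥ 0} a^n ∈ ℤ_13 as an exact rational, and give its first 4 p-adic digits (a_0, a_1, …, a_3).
Σ a^n = 1/(1 − a) = -1/11829;  first 4 digits = (1, 0, 5, 5)

v_13(a) = 2 ≥ 1, so the series converges in ℤ_13 to 1/(1 − a) = 1/(1 − 11830) = -1/11829. Expand this rational in ℤ_13: compute digits iteratively via d_i = x_i mod 13, x_{i+1} = (x_i − d_i)/13. The first 4 digits are (1, 0, 5, 5).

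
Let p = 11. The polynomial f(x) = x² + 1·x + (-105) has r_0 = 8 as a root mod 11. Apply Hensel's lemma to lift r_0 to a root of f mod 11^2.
r_1 = 74 (mod 121)

Hensel: r_{i+1} = r_i − f(r_i)·(f′(r_i))^{-1} mod 11^{i+2}, f′(x) = 2x + 1. Iterate:
  r_0 = 8 (mod 11)
  r_1 = 74 (mod 121)
Final: r = 74 satisfies f(r) ≡ 0 mod 11^2.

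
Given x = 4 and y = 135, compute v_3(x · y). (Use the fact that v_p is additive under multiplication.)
v_3(540) = 3

v_p(x) = 0 (factor: 4 = 3^0 · 4); v_p(y) = 3 (factor: 135 = 3^3 · 5). Additivity: v_p(xy) = v_p(x) + v_p(y) = 0 + 3 = 3. (Direct check: xy = 540 = 3^3 · (20).)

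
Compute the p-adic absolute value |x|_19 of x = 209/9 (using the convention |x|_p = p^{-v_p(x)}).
|209/9|_19 = 1/19

Step 1 — compute v_19(x) by factoring powers of 19 out of the numerator and denominator: v_19(209/9) = 1. Step 2 — apply |x|_p = p^{-v_p(x)} = 19^{-1} = 1/19.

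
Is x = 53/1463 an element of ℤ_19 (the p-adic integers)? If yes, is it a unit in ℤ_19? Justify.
x ∉ ℤ_19 (v_19(x) = -1 < 0)

ℤ_19 = {x ∈ ℚ_19 : v_19(x) ≥ 0} and ℤ_19^× = {x ∈ ℤ_19 : v_19(x) = 0}. Here v_19(53/1463) = v_19(num) − v_19(den) = -1; compare against these criteria.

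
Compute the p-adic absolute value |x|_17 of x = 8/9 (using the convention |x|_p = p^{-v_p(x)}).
|8/9|_17 = 1

Step 1 — compute v_17(x) by factoring powers of 17 out of the numerator and denominator: v_17(8/9) = 0. Step 2 — apply |x|_p = p^{-v_p(x)} = 17^{0} = 1.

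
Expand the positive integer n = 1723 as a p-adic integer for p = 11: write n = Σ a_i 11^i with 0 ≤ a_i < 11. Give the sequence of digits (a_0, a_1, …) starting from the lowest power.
(a_0, a_1, …) = (7, 2, 3, 1)

Repeated division by 11 gives the digits low-to-high: 1723 = 7 + 2·11^1 + 3·11^2 + 1·11^3. Digit sequence: (7, 2, 3, 1).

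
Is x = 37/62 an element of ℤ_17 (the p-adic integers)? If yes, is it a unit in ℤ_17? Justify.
x ∈ ℤ_17^× (unit); v_17(x) = 0

ℤ_17 = {x ∈ ℚ_17 : v_17(x) ≥ 0} and ℤ_17^× = {x ∈ ℤ_17 : v_17(x) = 0}. Here v_17(37/62) = v_17(num) − v_17(den) = 0; compare against these criteria.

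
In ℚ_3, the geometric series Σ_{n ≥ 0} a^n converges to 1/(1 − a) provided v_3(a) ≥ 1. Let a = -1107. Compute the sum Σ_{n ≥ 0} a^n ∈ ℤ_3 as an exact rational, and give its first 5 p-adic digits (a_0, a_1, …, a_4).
Σ a^n = 1/(1 − a) = 1/1108;  first 5 digits = (1, 0, 0, 1, 1)

v_3(a) = 3 ≥ 1, so the series converges in ℤ_3 to 1/(1 − a) = 1/(1 − (-1107)) = 1/1108. Expand this rational in ℤ_3: compute digits iteratively via d_i = x_i mod 3, x_{i+1} = (x_i − d_i)/3. The first 5 digits are (1, 0, 0, 1, 1).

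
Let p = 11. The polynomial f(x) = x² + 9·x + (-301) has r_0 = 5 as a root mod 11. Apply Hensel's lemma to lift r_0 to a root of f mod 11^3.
r_2 = 896 (mod 1331)

Hensel: r_{i+1} = r_i − f(r_i)·(f′(r_i))^{-1} mod 11^{i+2}, f′(x) = 2x + 9. Iterate:
  r_0 = 5 (mod 11)
  r_1 = 49 (mod 121)
  r_2 = 896 (mod 1331)
Final: r = 896 satisfies f(r) ≡ 0 mod 11^3.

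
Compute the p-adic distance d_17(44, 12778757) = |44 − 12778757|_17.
d_17(44, 12778757) = 1/1419857

Step 1 — x − y = 44 − 12778757 = -12778713. Step 2 — v_17(-12778713) = 5 (factor: -12778713 = −(17^5 · 9); the sign does not affect v_p). Step 3 — |x − y|_17 = 17^{-5} = 1/1419857.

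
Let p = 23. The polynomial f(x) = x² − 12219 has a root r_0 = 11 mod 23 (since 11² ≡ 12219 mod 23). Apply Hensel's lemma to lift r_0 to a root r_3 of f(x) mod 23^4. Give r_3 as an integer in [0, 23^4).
r_3 = 176766 (mod 279841)

Hensel's recurrence: r_{i+1} = r_i − f(r_i)·(f′(r_i))^{-1} mod 23^{i+2}, with f′(x) = 2x. Iterate:
  r_0 = 11 (mod 23)
  r_1 = 80 (mod 529)
  r_2 = 6428 (mod 12167)
  r_3 = 176766 (mod 279841)
Final: r_3 = 176766, and one checks f(r_3) ≡ 0 mod 23^4.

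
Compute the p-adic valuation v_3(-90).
v_3(-90) = 2

v_3(n) is the largest exponent k such that 3^k divides n. Factor out: -90 = -3^2 · 10. (Sign doesn't affect v_p.) So v_3(-90) = 2.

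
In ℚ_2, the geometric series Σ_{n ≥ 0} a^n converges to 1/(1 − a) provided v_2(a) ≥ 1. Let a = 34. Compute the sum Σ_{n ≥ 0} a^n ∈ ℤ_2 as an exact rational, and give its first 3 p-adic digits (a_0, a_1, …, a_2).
Σ a^n = 1/(1 − a) = -1/33;  first 3 digits = (1, 1, 1)

v_2(a) = 1 ≥ 1, so the series converges in ℤ_2 to 1/(1 − a) = 1/(1 − 34) = -1/33. Expand this rational in ℤ_2: compute digits iteratively via d_i = x_i mod 2, x_{i+1} = (x_i − d_i)/2. The first 3 digits are (1, 1, 1).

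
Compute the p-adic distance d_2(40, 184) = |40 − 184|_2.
d_2(40, 184) = 1/16

Step 1 — x − y = 40 − 184 = -144. Step 2 — v_2(-144) = 4 (factor: -144 = −(2^4 · 9); the sign does not affect v_p). Step 3 — |x − y|_2 = 2^{-4} = 1/16.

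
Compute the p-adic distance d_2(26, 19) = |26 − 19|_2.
d_2(26, 19) = 1

Step 1 — x − y = 26 − 19 = 7. Step 2 — v_2(7) = 0 (factor: 7 = (2^0 · 7); the sign does not affect v_p). Step 3 — |x − y|_2 = 2^{0} = 1.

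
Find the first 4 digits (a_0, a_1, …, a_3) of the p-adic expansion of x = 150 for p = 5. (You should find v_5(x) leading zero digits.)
(a_0, …, a_3) = (0, 0, 1, 1)

v_5(150) = 2, so a_0 = ... = a_1 = 0. Factor out: x = 5^2 · u with u = 6 a unit in ℤ_5. Expand u iteratively via a_{v+i} = u_i mod 5, u_{i+1} = (u_i − a_{v+i})/5:
  u_0 = 6;  a_2 = 1;  u_1 = (u_0 − 1)/5 = 1
  u_1 = 1;  a_3 = 1;  u_2 = (u_1 − 1)/5 = 0
Digits: (0, 0, 1, 1).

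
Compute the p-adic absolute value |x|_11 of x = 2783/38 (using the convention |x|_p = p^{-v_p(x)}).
|2783/38|_11 = 1/121

Step 1 — compute v_11(x) by factoring powers of 11 out of the numerator and denominator: v_11(2783/38) = 2. Step 2 — apply |x|_p = p^{-v_p(x)} = 11^{-2} = 1/121.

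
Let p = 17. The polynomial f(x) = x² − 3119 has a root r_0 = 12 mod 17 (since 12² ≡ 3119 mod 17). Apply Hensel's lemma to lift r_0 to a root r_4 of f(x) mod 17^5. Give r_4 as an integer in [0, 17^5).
r_4 = 176438 (mod 1419857)

Hensel's recurrence: r_{i+1} = r_i − f(r_i)·(f′(r_i))^{-1} mod 17^{i+2}, with f′(x) = 2x. Iterate:
  r_0 = 12 (mod 17)
  r_1 = 148 (mod 289)
  r_2 = 4483 (mod 4913)
  r_3 = 9396 (mod 83521)
  r_4 = 176438 (mod 1419857)
Final: r_4 = 176438, and one checks f(r_4) ≡ 0 mod 17^5.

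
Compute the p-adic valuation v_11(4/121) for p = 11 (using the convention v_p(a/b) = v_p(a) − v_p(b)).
v_11(4/121) = -2

Factor powers of 11 from the numerator and denominator of the reduced fraction: 4 = 11^0 · 4 and 121 = 11^2 · 1. Apply v_p(a/b) = v_p(a) − v_p(b): v_11(4/121) = 0 − 2 = -2.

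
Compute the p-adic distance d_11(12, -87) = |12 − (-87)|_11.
d_11(12, -87) = 1/11

Step 1 — x − y = 12 − (-87) = 99. Step 2 — v_11(99) = 1 (factor: 99 = (11^1 · 9); the sign does not affect v_p). Step 3 — |x − y|_11 = 11^{-1} = 1/11.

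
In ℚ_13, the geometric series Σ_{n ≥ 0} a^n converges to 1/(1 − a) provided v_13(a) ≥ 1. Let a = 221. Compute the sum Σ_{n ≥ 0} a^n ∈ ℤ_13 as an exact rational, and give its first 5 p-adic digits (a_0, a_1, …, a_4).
Σ a^n = 1/(1 − a) = -1/220;  first 5 digits = (1, 4, 4, 8, 11)

v_13(a) = 1 ≥ 1, so the series converges in ℤ_13 to 1/(1 − a) = 1/(1 − 221) = -1/220. Expand this rational in ℤ_13: compute digits iteratively via d_i = x_i mod 13, x_{i+1} = (x_i − d_i)/13. The first 5 digits are (1, 4, 4, 8, 11).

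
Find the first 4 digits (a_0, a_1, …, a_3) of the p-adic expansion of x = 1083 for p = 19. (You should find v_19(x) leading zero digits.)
(a_0, …, a_3) = (0, 0, 3, 0)

v_19(1083) = 2, so a_0 = ... = a_1 = 0. Factor out: x = 19^2 · u with u = 3 a unit in ℤ_19. Expand u iteratively via a_{v+i} = u_i mod 19, u_{i+1} = (u_i − a_{v+i})/19:
  u_0 = 3;  a_2 = 3;  u_1 = (u_0 − 3)/19 = 0
  u_1 = 0;  a_3 = 0;  u_2 = (u_1 − 0)/19 = 0
Digits: (0, 0, 3, 0).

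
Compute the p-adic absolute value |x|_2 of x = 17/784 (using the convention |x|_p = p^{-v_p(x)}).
|17/784|_2 = 16

Step 1 — compute v_2(x) by factoring powers of 2 out of the numerator and denominator: v_2(17/784) = -4. Step 2 — apply |x|_p = p^{-v_p(x)} = 2^{4} = 16.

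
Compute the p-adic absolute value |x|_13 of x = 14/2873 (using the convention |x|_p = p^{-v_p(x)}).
|14/2873|_13 = 169

Step 1 — compute v_13(x) by factoring powers of 13 out of the numerator and denominator: v_13(14/2873) = -2. Step 2 — apply |x|_p = p^{-v_p(x)} = 13^{2} = 169.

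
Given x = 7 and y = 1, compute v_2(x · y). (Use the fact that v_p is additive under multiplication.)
v_2(7) = 0

v_p(x) = 0 (factor: 7 = 2^0 · 7); v_p(y) = 0 (factor: 1 = 2^0 · 1). Additivity: v_p(xy) = v_p(x) + v_p(y) = 0 + 0 = 0. (Direct check: xy = 7 = 2^0 · (7).)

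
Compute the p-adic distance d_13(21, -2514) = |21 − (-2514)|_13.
d_13(21, -2514) = 1/169

Step 1 — x − y = 21 − (-2514) = 2535. Step 2 — v_13(2535) = 2 (factor: 2535 = (13^2 · 15); the sign does not affect v_p). Step 3 — |x − y|_13 = 13^{-2} = 1/169.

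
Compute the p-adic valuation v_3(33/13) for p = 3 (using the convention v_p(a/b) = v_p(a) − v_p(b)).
v_3(33/13) = 1

Factor powers of 3 from the numerator and denominator of the reduced fraction: 33 = 3^1 · 11 and 13 = 3^0 · 13. Apply v_p(a/b) = v_p(a) − v_p(b): v_3(33/13) = 1 − 0 = 1.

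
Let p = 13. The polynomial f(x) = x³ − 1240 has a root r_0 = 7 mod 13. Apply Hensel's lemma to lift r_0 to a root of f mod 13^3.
r_2 = 527 (mod 2197)

Hensel: r_{i+1} = r_i − f(r_i)/f′(r_i) mod 13^{i+2}, where f′(x) = 3x². Iterate:
  r_0 = 7 (mod 13)
  r_1 = 20 (mod 169)
  r_2 = 527 (mod 2197)
Final: r = 527 with f(r) ≡ 0 mod 13^3.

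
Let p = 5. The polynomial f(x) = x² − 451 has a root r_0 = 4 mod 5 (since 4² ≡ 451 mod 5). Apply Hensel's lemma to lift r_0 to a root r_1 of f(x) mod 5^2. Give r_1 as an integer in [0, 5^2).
r_1 = 24 (mod 25)

Hensel's recurrence: r_{i+1} = r_i − f(r_i)·(f′(r_i))^{-1} mod 5^{i+2}, with f′(x) = 2x. Iterate:
  r_0 = 4 (mod 5)
  r_1 = 24 (mod 25)
Final: r_1 = 24, and one checks f(r_1) ≡ 0 mod 5^2.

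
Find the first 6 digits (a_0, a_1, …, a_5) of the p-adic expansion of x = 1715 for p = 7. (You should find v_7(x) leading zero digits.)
(a_0, …, a_5) = (0, 0, 0, 5, 0, 0)

v_7(1715) = 3, so a_0 = ... = a_2 = 0. Factor out: x = 7^3 · u with u = 5 a unit in ℤ_7. Expand u iteratively via a_{v+i} = u_i mod 7, u_{i+1} = (u_i − a_{v+i})/7:
  u_0 = 5;  a_3 = 5;  u_1 = (u_0 − 5)/7 = 0
  u_1 = 0;  a_4 = 0;  u_2 = (u_1 − 0)/7 = 0
  u_2 = 0;  a_5 = 0;  u_3 = (u_2 − 0)/7 = 0
Digits: (0, 0, 0, 5, 0, 0).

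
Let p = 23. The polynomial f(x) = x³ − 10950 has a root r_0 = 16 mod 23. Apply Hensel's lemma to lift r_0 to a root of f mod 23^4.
r_3 = 235536 (mod 279841)

Hensel: r_{i+1} = r_i − f(r_i)/f′(r_i) mod 23^{i+2}, where f′(x) = 3x². Iterate:
  r_0 = 16 (mod 23)
  r_1 = 131 (mod 529)
  r_2 = 4363 (mod 12167)
  r_3 = 235536 (mod 279841)
Final: r = 235536 with f(r) ≡ 0 mod 23^4.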